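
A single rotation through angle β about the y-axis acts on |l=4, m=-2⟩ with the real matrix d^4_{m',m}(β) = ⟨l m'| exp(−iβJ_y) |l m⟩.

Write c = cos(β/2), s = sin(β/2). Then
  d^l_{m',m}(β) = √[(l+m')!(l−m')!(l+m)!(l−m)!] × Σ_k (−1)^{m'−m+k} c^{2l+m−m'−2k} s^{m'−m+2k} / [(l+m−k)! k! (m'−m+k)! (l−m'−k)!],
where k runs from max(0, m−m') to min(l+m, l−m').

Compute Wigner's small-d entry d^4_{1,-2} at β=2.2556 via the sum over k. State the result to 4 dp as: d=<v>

d=-0.0388

d^4_{1,-2}(β=2.2556) via Wigner's sum:
With c≡cos(β/2)=0.428648 and s≡sin(β/2)=0.903471, N=[120·6·2·720]^{1/2}=1018.233765
Admissible k: 0..2 (factorial args all ≥0)
  k=0: (−1)^3·1018.2338/(72)·0.4286^5·0.9035^3 = -0.150926
  k=1: (−1)^4·1018.2338/(48)·0.4286^3·0.9035^5 = +1.005731
  k=2: (−1)^5·1018.2338/(240)·0.4286^1·0.9035^7 = -0.893590
d^4_{1,-2}(2.2556) = -0.150926 +1.005731 -0.893590 = -0.038785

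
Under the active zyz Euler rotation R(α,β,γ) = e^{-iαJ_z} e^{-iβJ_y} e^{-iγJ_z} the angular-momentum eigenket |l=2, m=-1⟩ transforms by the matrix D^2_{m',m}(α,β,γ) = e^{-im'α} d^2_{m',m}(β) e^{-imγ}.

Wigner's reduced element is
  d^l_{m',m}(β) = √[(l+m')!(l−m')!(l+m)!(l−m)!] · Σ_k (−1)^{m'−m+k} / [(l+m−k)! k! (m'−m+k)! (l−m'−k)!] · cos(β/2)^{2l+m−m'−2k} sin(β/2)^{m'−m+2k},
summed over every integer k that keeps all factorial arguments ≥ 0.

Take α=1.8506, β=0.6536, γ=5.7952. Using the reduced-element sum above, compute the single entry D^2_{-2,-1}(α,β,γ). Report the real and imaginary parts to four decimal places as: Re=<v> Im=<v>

First d^2_{-2,-1}(β=0.6536), then the phase factors e^{-i(-2)α} and e^{-i(-1)γ}:
With c≡cos(β/2)=0.947074 and s≡sin(β/2)=0.321014, N=[1·24·1·6]^{1/2}=12.000000
k∈{1} keeps every argument non-negative
  k=1: (−1)^0·12.0000/(6)·0.9471^3·0.3210^1 = +0.545389
d^2_{-2,-1}(0.6536) = +0.545389
Attach z-rotation phases: D = e^{-i(-2)(1.8506)}·(+0.545389)·e^{-i(-1)(5.7952)} = -0.543991-0.039028i

Re=-0.5440 Im=-0.0390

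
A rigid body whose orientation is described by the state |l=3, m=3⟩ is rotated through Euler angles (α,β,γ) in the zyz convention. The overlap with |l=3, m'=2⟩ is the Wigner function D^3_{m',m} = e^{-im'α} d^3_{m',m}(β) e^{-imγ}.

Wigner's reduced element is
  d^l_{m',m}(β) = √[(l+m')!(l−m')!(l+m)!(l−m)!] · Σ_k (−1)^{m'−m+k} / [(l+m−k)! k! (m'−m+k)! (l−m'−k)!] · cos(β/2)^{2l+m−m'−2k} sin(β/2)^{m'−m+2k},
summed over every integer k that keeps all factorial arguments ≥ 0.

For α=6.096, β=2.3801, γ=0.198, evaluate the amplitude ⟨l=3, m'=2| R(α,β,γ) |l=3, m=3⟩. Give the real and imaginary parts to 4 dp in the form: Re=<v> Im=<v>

First d^3_{2,3}(β=2.3801), then the phase factors e^{-i(2)α} and e^{-i(3)γ}:
c=cos(2.3801/2)=0.371613, s=sin(2.3801/2)=0.928388; N=√[120·1·720·1]=293.938769
k∈{1} keeps every argument non-negative
  k=1: (−1)^0·293.9388/(120)·0.3716^5·0.9284^1 = +0.016116
d^3_{2,3}(2.3801) = +0.016116
D = (+0.930738+0.365687i)·(+0.016116)·(+0.828709-0.559680i) = +0.015729-0.003511i

Re=0.0157 Im=-0.0035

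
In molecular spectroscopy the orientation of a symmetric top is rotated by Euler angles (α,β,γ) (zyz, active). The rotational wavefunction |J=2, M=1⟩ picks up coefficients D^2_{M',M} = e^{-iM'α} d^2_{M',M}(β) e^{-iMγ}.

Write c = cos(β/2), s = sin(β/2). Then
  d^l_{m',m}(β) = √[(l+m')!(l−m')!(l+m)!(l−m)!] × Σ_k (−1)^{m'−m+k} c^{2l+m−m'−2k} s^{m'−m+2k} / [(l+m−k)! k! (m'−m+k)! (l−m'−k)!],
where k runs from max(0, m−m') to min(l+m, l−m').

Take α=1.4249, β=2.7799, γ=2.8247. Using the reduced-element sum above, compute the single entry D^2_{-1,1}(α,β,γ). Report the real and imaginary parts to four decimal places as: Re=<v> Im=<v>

Re=-0.1434 Im=0.8301

First d^2_{-1,1}(β=2.7799), then the phase factors e^{-i(-1)α} and e^{-i(1)γ}:
With c≡cos(β/2)=0.179862 and s≡sin(β/2)=0.983692, N=[1·6·6·1]^{1/2}=6.000000
k: max(0,(1)−(-1))=2 … min(2+(1),2−(-1))=3
  k=2: (−1)^0·6.0000/(2)·0.1799^2·0.9837^2 = +0.093912
  k=3: (−1)^1·6.0000/(6)·0.1799^0·0.9837^4 = -0.936346
d^2_{-1,1}(2.7799) = +0.093912 -0.936346 = -0.842434
D = (+0.145379+0.989376i)·(-0.842434)·(-0.950208-0.311615i) = -0.143352+0.830148i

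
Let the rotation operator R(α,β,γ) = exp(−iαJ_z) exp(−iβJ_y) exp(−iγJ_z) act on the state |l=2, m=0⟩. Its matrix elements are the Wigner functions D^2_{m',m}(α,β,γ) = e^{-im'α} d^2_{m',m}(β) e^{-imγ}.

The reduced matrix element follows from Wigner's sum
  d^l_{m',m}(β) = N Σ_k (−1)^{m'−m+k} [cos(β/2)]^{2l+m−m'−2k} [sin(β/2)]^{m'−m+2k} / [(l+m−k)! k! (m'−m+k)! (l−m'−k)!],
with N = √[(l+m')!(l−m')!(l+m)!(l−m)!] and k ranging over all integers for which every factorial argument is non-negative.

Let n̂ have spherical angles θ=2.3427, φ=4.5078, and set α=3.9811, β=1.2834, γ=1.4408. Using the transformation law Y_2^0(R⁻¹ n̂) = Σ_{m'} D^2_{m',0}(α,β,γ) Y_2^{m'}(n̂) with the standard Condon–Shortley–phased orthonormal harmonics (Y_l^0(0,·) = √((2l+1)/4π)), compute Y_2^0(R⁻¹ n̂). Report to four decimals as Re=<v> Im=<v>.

Need the full column D^2_{m',0} for m'=−2..2 at α=3.9811, β=1.2834, γ=1.4408.
cos(β/2)=0.801079, sin(β/2)=0.598558
d^2_{-2,0}: single k=2 term ⇒ +0.563170;  D = -0.060826+0.559875i
d^2_{-1,0}: k∈[1..2] ⇒ +0.753718 -0.420795 = +0.332923;  D = -0.222336-0.247799i
d^2_{0,0}: k∈[0..2] ⇒ +0.411815 -0.919653 +0.128359 = -0.379479;  D = -0.379479+0.000000i
d^2_{1,0}: k∈[0..1] ⇒ -0.753718 +0.420795 = -0.332923;  D = +0.222336-0.247799i
d^2_{2,0}: single k=0 term ⇒ +0.563170;  D = -0.060826-0.559875i
Y_2^{m'}(θ=2.3427,φ=4.5078) and Σ D·Y over m':
  (-0.0608+0.5599i)·(-0.1820-0.0789i)  (-0.2223-0.2478i)·(+0.0784-0.3781i)  (-0.3795+0.0000i)·(+0.1449+0.0000i)  (+0.2223-0.2478i)·(-0.0784-0.3781i)  (-0.0608-0.5599i)·(-0.1820+0.0789i)
Y_2^0(R⁻¹ n̂) = -0.166756+0.000000i

Re=-0.1668 Im=0.0000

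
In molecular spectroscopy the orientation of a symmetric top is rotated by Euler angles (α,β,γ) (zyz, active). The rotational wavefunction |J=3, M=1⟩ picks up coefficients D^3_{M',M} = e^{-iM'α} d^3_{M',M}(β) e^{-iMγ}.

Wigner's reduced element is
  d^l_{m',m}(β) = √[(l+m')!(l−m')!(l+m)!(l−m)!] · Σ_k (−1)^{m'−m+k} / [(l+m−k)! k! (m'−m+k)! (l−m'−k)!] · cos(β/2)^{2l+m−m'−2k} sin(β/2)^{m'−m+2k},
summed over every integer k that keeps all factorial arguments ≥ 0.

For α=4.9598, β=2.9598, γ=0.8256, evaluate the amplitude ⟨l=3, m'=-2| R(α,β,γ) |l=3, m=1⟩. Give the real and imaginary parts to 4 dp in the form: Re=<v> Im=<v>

Split into d^3_{-2,1}(β=2.9598) × two z-phases.
With c≡cos(β/2)=0.090771 and s≡sin(β/2)=0.995872, N=[1·120·24·2]^{1/2}=75.894664
k∈{3,4} keeps every argument non-negative
  k=3: (−1)^0·75.8947/(12)·0.0908^3·0.9959^3 = +0.004672
  k=4: (−1)^1·75.8947/(24)·0.0908^1·0.9959^5 = -0.281168
d^3_{-2,1}(2.9598) = +0.004672 -0.281168 = -0.276496
Phases: e^{-i·(-2)·4.9598}=-0.880053-0.474875i, e^{-i·(1)·0.8256}=+0.678116-0.734955i ⇒ D=+0.261507-0.089800i

Re=0.2615 Im=-0.0898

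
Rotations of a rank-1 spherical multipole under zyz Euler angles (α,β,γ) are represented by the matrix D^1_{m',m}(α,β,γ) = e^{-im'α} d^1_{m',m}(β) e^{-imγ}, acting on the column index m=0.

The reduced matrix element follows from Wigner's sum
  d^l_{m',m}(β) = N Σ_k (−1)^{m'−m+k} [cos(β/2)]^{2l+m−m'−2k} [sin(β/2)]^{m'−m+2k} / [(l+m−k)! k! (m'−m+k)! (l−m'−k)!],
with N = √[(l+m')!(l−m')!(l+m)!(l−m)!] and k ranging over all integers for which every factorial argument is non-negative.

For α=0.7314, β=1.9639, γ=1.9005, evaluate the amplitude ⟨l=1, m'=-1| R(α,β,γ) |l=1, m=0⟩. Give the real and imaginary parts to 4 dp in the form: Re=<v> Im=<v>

Re=0.4861 Im=0.4363

D^1_{-1,0}(0.7314,1.9639,1.9005) = e^{-i·-1·0.7314}·d^1_{-1,0}(1.9639)·e^{-i·0·1.9005}. Compute d first:
c=cos(1.9639/2)=0.555402, s=sin(1.9639/2)=0.831582; N=√[1·2·1·1]=1.414214
Admissible k: 1..1 (factorial args all ≥0)
  k=1: (−1)^0·1.4142/(1)·0.5554^1·0.8316^1 = +0.653172
d^1_{-1,0}(1.9639) = +0.653172
Phases: e^{-i·(-1)·0.7314}=+0.744240+0.667912i, e^{-i·(0)·1.9005}=+1.000000+0.000000i ⇒ D=+0.486117+0.436262i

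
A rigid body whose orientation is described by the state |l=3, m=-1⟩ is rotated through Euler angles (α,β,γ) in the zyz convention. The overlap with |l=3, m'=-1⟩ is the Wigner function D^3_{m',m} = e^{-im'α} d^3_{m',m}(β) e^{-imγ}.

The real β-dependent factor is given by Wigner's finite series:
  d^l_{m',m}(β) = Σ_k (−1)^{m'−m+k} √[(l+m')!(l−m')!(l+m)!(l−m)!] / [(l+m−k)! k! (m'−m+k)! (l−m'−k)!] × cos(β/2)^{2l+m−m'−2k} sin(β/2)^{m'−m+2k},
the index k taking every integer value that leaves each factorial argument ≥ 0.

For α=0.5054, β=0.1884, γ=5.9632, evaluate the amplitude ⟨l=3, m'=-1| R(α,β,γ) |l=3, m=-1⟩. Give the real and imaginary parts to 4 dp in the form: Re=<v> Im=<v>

Re=0.8891 Im=0.1668

D^3_{-1,-1}(0.5054,0.1884,5.9632) = e^{-i·-1·0.5054}·d^3_{-1,-1}(0.1884)·e^{-i·-1·5.9632}. Compute d first:
With c≡cos(β/2)=0.995566 and s≡sin(β/2)=0.094061, N=[2·24·2·24]^{1/2}=48.000000
k: max(0,(-1)−(-1))=0 … min(3+(-1),3−(-1))=2
  k=0: (−1)^0·48.0000/(48)·0.9956^6·0.0941^0 = +0.973692
  k=1: (−1)^1·48.0000/(6)·0.9956^4·0.0941^2 = -0.069533
  k=2: (−1)^2·48.0000/(8)·0.9956^2·0.0941^4 = +0.000466
d^3_{-1,-1}(0.1884) = +0.973692 -0.069533 +0.000466 = +0.904625
Phases: e^{-i·(-1)·0.5054}=+0.874981+0.484157i, e^{-i·(-1)·5.9632}=+0.949240-0.314553i ⇒ D=+0.889119+0.166771i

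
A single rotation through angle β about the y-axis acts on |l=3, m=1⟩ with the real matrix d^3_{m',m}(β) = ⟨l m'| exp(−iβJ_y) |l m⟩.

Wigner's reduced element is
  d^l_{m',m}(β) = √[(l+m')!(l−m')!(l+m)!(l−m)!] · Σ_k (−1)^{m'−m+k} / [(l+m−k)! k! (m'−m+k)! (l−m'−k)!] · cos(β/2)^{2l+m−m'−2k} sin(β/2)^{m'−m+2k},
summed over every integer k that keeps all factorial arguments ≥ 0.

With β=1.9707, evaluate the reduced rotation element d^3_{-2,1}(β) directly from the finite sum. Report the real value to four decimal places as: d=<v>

d=-0.0850

d^3_{-2,1}(β=1.9707) via Wigner's sum:
With c≡cos(β/2)=0.552571 and s≡sin(β/2)=0.833466, N=[1·120·24·2]^{1/2}=75.894664
Admissible k: 3..4 (factorial args all ≥0)
  k=3: (−1)^0·75.8947/(12)·0.5526^3·0.8335^3 = +0.617815
  k=4: (−1)^1·75.8947/(24)·0.5526^1·0.8335^5 = -0.702792
d^3_{-2,1}(1.9707) = +0.617815 -0.702792 = -0.084977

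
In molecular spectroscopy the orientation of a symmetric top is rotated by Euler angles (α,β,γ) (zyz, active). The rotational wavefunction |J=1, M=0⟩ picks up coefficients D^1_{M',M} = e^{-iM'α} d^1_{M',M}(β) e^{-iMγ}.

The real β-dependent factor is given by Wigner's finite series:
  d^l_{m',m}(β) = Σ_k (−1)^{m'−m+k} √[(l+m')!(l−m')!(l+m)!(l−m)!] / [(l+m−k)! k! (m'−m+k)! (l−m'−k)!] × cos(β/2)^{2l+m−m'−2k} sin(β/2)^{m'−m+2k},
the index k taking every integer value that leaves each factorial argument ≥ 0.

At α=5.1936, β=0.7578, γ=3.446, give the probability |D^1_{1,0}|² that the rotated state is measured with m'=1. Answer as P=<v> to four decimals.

P=0.2362

D^1_{1,0}(5.1936,0.7578,3.446) = e^{-i·1·5.1936}·d^1_{1,0}(0.7578)·e^{-i·0·3.446}. Compute d first:
c=cos(0.7578/2)=0.929072, s=sin(0.7578/2)=0.369899; N=√[2·1·1·1]=1.414214
Admissible k: 0..0 (factorial args all ≥0)
  k=0: (−1)^1·1.4142/(1)·0.9291^1·0.3699^1 = -0.486012
d^1_{1,0}(0.7578) = -0.486012
|D^1_{1,0}|² = |d^1_{1,0}(β)|² = (-0.486012)² = 0.236208 (the z-rotation phases have unit modulus)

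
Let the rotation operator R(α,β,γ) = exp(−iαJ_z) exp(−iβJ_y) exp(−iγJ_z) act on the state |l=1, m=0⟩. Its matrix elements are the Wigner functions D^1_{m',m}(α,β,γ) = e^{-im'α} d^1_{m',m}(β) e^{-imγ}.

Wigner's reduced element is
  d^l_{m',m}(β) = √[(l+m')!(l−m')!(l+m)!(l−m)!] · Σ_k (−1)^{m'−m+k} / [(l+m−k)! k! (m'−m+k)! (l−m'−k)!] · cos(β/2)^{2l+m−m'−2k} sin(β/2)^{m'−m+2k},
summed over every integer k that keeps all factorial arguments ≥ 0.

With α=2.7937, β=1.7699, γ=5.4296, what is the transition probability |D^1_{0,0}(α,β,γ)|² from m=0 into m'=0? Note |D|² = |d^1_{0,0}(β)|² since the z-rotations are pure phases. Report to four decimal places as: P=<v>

Split into d^1_{0,0}(β=1.7699) × two z-phases.
c=cos(1.7699/2)=0.633328, s=sin(1.7699/2)=0.773883; N=√[1·1·1·1]=1.000000
Admissible k: 0..1 (factorial args all ≥0)
  k=0: (−1)^0·1.0000/(1)·0.6333^2·0.7739^0 = +0.401105
  k=1: (−1)^1·1.0000/(1)·0.6333^0·0.7739^2 = -0.598895
d^1_{0,0}(1.7699) = +0.401105 -0.598895 = -0.197791
|D^1_{0,0}|² = |d^1_{0,0}(β)|² = (-0.197791)² = 0.039121 (the z-rotation phases have unit modulus)

P=0.0391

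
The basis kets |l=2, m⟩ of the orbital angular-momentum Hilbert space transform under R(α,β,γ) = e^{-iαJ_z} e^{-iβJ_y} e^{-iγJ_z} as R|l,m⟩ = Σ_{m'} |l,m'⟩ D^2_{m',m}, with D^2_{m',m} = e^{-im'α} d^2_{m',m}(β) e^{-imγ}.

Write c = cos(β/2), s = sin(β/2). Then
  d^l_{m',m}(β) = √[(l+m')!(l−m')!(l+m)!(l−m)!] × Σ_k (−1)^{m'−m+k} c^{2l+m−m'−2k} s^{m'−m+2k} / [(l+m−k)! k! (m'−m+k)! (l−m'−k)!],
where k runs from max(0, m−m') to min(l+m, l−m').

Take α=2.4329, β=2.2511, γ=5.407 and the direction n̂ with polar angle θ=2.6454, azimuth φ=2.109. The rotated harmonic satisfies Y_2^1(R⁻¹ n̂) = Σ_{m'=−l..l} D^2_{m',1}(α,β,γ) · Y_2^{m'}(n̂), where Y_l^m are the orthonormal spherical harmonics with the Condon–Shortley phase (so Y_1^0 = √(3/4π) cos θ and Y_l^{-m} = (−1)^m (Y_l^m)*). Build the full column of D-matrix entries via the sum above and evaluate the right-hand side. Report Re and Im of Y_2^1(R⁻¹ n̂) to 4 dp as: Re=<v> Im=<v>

Re=-0.2600 Im=-0.1468

Need the full column D^2_{m',1} for m'=−2..2 at α=2.4329, β=2.2511, γ=5.407.
cos(β/2)=0.430680, sin(β/2)=0.902505
d^2_{-2,1}: single k=3 term ⇒ +0.633189;  D = +0.542700-0.326197i
d^2_{-1,1}: k∈[2..3] ⇒ +0.453242 -0.663434 = -0.210192;  D = +0.207251+0.035041i
d^2_{0,1}: k∈[1..2] ⇒ +0.176600 -0.775495 = -0.598895;  D = -0.383345-0.460133i
d^2_{1,1}: k∈[0..1] ⇒ +0.034405 -0.453242 = -0.418837;  D = -0.005898+0.418795i
d^2_{2,1}: single k=0 term ⇒ -0.144193;  D = +0.095379-0.108141i
Y_2^{m'}(θ=2.6454,φ=2.109) and Σ D·Y over m':
  (+0.5427-0.3262i)·(-0.0415+0.0771i)  (+0.2073+0.0350i)·(+0.1658+0.2777i)  (-0.3833-0.4601i)·(+0.4163+0.0000i)  (-0.0059+0.4188i)·(-0.1658+0.2777i)  (+0.0954-0.1081i)·(-0.0415-0.0771i)
Y_2^1(R⁻¹ n̂) = -0.259999-0.146755i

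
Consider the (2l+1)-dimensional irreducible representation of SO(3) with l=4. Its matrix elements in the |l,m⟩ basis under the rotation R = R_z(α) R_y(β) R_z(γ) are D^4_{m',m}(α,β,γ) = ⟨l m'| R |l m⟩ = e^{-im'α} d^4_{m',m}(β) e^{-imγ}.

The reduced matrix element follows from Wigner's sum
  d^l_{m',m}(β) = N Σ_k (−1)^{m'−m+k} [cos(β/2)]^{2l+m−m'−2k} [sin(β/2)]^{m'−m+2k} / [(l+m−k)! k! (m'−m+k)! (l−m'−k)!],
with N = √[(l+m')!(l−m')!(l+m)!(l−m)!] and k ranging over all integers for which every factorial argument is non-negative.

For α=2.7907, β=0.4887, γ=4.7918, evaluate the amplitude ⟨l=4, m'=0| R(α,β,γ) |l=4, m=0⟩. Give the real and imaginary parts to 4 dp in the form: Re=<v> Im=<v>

First d^4_{0,0}(β=0.4887), then the phase factors e^{-i(0)α} and e^{-i(0)γ}:
With c≡cos(β/2)=0.970295 and s≡sin(β/2)=0.241926, N=[24·24·24·24]^{1/2}=576.000000
k∈{0,1,2,3,4} keeps every argument non-negative
  k=0: (−1)^0·576.0000/(576)·0.9703^8·0.2419^0 = +0.785651
  k=1: (−1)^1·576.0000/(36)·0.9703^6·0.2419^2 = -0.781459
  k=2: (−1)^2·576.0000/(16)·0.9703^4·0.2419^4 = +0.109306
  k=3: (−1)^3·576.0000/(36)·0.9703^2·0.2419^6 = -0.003020
  k=4: (−1)^4·576.0000/(576)·0.9703^0·0.2419^8 = +0.000012
d^4_{0,0}(0.4887) = +0.785651 -0.781459 +0.109306 -0.003020 +0.000012 = +0.110490
D = (+1.000000+0.000000i)·(+0.110490)·(+1.000000+0.000000i) = +0.110490+0.000000i

Re=0.1105 Im=0.0000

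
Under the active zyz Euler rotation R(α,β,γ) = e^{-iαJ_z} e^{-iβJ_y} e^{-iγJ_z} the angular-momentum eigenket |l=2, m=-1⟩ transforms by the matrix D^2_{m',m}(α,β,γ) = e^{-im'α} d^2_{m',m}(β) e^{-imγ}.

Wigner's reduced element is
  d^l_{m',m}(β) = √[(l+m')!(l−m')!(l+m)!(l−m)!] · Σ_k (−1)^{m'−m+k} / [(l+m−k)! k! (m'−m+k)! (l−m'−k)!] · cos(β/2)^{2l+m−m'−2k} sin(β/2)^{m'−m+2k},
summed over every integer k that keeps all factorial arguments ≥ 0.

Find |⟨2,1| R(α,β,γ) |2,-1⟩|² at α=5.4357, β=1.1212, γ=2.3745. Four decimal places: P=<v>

D^2_{1,-1}(5.4357,1.1212,2.3745) = e^{-i·1·5.4357}·d^2_{1,-1}(1.1212)·e^{-i·-1·2.3745}. Compute d first:
Half-angle: c=0.846936, s=0.531694. N=√(6·1·1·6)=6.000000
Admissible k: 0..1 (factorial args all ≥0)
  k=0: (−1)^2·6.0000/(2)·0.8469^2·0.5317^2 = +0.608341
  k=1: (−1)^3·6.0000/(6)·0.8469^0·0.5317^4 = -0.079919
d^2_{1,-1}(1.1212) = +0.608341 -0.079919 = +0.528422
|D^2_{1,-1}|² = |d^2_{1,-1}(β)|² = (+0.528422)² = 0.279230 (the z-rotation phases have unit modulus)

P=0.2792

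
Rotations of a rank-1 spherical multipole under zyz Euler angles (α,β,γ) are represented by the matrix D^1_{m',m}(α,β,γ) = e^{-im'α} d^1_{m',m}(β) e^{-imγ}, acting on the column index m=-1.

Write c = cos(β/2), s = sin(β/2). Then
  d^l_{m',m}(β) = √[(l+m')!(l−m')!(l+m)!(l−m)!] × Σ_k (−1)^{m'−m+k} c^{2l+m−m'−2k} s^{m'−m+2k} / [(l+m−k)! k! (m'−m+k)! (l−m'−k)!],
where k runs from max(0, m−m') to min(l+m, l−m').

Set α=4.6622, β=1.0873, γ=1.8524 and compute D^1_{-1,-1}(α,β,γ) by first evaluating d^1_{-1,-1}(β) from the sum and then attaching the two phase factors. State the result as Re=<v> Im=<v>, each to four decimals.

Split into d^1_{-1,-1}(β=1.0873) × two z-phases.
Half-angle: c=0.855826, s=0.517263. N=√(1·2·1·2)=2.000000
k∈{0} keeps every argument non-negative
  k=0: (−1)^0·2.0000/(2)·0.8558^2·0.5173^0 = +0.732439
d^1_{-1,-1}(1.0873) = +0.732439
Phases: e^{-i·(-1)·4.6622}=-0.050168-0.998741i, e^{-i·(-1)·1.8524}=-0.277897+0.960611i ⇒ D=+0.712914+0.167988i

Re=0.7129 Im=0.1680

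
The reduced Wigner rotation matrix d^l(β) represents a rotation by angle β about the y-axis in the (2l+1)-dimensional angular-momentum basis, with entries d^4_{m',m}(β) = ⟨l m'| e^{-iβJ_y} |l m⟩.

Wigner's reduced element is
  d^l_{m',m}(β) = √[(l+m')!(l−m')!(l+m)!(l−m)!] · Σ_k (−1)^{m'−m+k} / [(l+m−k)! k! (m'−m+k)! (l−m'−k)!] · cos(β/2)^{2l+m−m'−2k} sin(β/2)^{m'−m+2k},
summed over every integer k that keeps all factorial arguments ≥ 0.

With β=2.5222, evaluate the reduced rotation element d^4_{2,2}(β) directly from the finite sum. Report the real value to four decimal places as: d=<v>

d=0.0978

d^4_{2,2}(β=2.5222) via Wigner's sum:
With c≡cos(β/2)=0.304769 and s≡sin(β/2)=0.952426, N=[720·2·720·2]^{1/2}=1440.000000
k: max(0,(2)−(2))=0 … min(4+(2),4−(2))=2
  k=0: (−1)^0·1440.0000/(1440)·0.3048^8·0.9524^0 = +0.000074
  k=1: (−1)^1·1440.0000/(120)·0.3048^6·0.9524^2 = -0.008723
  k=2: (−1)^2·1440.0000/(96)·0.3048^4·0.9524^4 = +0.106488
d^4_{2,2}(2.5222) = +0.000074 -0.008723 +0.106488 = +0.097840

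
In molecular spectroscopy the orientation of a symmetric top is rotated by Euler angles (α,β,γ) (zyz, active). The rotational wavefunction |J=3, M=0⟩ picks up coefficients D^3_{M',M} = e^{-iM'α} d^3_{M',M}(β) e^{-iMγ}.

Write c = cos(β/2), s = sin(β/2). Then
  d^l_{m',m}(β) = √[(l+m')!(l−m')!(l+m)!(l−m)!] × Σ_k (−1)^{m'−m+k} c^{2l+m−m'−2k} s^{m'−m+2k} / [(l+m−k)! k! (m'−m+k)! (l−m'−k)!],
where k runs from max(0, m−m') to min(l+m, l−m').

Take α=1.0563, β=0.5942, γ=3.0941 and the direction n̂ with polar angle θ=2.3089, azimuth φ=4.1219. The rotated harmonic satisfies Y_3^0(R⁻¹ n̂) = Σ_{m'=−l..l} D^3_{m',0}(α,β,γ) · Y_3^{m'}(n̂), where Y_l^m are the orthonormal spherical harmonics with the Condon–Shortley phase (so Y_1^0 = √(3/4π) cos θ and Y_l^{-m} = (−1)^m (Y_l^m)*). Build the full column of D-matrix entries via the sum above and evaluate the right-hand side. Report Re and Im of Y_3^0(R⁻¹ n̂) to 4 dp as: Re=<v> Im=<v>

Re=-0.6191 Im=0.0000

Need the full column D^3_{m',0} for m'=−3..3 at α=1.0563, β=0.5942, γ=3.0941.
cos(β/2)=0.956189, sin(β/2)=0.292748
d^3_{-3,0}: single k=3 term ⇒ +0.098091;  D = -0.098055-0.002678i
d^3_{-2,0}: k∈[2..3] ⇒ +0.392397 -0.036781 = +0.355616;  D = -0.183385+0.304684i
d^3_{-1,0}: k∈[1..3] ⇒ +0.810597 -0.227944 +0.007122 = +0.589776;  D = +0.290226+0.513424i
d^3_{0,0}: k∈[0..3] ⇒ +0.764300 -0.644774 +0.060438 -0.000629 = +0.179334;  D = +0.179334+0.000000i
d^3_{1,0}: k∈[0..2] ⇒ -0.810597 +0.227944 -0.007122 = -0.589776;  D = -0.290226+0.513424i
d^3_{2,0}: k∈[0..1] ⇒ +0.392397 -0.036781 = +0.355616;  D = -0.183385-0.304684i
d^3_{3,0}: single k=0 term ⇒ -0.098091;  D = +0.098055-0.002678i
Y_3^{m'}(θ=2.3089,φ=4.1219) and Σ D·Y over m':
  (-0.0981-0.0027i)·(+0.1655+0.0337i)  (-0.1834+0.3047i)·(+0.1430+0.3481i)  (+0.2902+0.5134i)·(-0.1682+0.2510i)  (+0.1793+0.0000i)·(+0.1848+0.0000i)  (-0.2902+0.5134i)·(+0.1682+0.2510i)  (-0.1834-0.3047i)·(+0.1430-0.3481i)  (+0.0981-0.0027i)·(-0.1655+0.0337i)
Y_3^0(R⁻¹ n̂) = -0.619071-0.000000i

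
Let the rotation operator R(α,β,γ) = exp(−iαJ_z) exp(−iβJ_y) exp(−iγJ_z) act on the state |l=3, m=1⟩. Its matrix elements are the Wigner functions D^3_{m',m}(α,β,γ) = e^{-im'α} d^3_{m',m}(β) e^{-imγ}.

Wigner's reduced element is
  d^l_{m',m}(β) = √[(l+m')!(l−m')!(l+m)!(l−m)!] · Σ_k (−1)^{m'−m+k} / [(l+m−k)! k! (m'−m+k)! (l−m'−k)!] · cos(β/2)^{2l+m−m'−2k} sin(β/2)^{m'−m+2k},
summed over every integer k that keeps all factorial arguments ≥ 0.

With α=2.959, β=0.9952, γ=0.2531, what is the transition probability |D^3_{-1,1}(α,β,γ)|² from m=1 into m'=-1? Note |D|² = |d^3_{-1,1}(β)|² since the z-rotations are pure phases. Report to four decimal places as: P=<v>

P=0.2563

First d^3_{-1,1}(β=0.9952), then the phase factors e^{-i(-1)α} and e^{-i(1)γ}:
c=cos(0.9952/2)=0.878731, s=sin(0.9952/2)=0.477318; N=√[2·24·24·2]=48.000000
The bounds max(0,m−m')=2 and min(l+m,l−m')=4 give 3 terms
  k=2: (−1)^0·48.0000/(8)·0.8787^4·0.4773^2 = +0.815061
  k=3: (−1)^1·48.0000/(6)·0.8787^2·0.4773^4 = -0.320651
  k=4: (−1)^2·48.0000/(48)·0.8787^0·0.4773^6 = +0.011826
d^3_{-1,1}(0.9952) = +0.815061 -0.320651 +0.011826 = +0.506236
|D^3_{-1,1}|² = |d^3_{-1,1}(β)|² = (+0.506236)² = 0.256275 (the z-rotation phases have unit modulus)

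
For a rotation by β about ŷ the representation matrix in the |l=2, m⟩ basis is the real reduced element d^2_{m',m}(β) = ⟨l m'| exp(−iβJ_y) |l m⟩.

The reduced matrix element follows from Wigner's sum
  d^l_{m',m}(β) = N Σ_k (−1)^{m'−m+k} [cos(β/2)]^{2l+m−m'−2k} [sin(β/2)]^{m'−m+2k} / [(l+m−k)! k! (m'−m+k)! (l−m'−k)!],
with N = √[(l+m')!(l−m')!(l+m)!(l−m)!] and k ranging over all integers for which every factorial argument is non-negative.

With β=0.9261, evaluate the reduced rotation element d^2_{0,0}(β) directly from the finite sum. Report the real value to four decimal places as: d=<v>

d^2_{0,0}(β=0.9261) via Wigner's sum:
Half-angle: c=0.894694, s=0.446679. N=√(2·2·2·2)=4.000000
k: max(0,(0)−(0))=0 … min(2+(0),2−(0))=2
  k=0: (−1)^0·4.0000/(4)·0.8947^4·0.4467^0 = +0.640765
  k=1: (−1)^1·4.0000/(1)·0.8947^2·0.4467^2 = -0.638852
  k=2: (−1)^2·4.0000/(4)·0.8947^0·0.4467^4 = +0.039809
d^2_{0,0}(0.9261) = +0.640765 -0.638852 +0.039809 = +0.041722

d=0.0417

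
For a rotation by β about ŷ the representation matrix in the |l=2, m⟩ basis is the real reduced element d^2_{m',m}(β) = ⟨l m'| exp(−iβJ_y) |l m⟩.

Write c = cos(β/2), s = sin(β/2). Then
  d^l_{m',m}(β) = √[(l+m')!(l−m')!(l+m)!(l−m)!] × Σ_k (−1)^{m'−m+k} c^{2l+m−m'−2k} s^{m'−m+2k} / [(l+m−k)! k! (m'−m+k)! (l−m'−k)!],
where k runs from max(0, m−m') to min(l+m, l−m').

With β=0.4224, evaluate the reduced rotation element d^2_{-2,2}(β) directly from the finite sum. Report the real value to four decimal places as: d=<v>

d^2_{-2,2}(β=0.4224) via Wigner's sum:
c=cos(0.4224/2)=0.977780, s=sin(0.4224/2)=0.209633; N=√[1·24·24·1]=24.000000
k∈{4} keeps every argument non-negative
  k=4: (−1)^0·24.0000/(24)·0.9778^0·0.2096^4 = +0.001931
d^2_{-2,2}(0.4224) = +0.001931

d=0.0019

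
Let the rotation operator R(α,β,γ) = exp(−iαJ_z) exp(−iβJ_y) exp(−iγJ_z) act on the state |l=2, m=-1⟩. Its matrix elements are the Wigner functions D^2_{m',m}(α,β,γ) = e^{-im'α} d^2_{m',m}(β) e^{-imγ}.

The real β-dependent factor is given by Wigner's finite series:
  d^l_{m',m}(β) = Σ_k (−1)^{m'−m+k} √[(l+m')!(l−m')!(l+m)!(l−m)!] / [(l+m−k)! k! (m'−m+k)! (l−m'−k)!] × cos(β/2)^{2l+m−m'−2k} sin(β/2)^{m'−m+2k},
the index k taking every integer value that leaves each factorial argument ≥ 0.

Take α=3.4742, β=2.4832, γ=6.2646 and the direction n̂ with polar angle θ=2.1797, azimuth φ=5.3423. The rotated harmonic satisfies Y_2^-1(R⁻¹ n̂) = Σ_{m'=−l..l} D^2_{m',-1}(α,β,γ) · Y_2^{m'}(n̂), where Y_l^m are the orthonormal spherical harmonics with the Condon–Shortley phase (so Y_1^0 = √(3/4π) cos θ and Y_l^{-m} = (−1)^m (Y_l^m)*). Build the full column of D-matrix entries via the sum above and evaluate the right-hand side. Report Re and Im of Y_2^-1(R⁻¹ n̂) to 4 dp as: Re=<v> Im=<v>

Re=0.1239 Im=-0.1874

Need the full column D^2_{m',-1} for m'=−2..2 at α=3.4742, β=2.4832, γ=6.2646.
cos(β/2)=0.323283, sin(β/2)=0.946302
d^2_{-2,-1}: single k=1 term ⇒ +0.063945;  D = +0.051036+0.038527i
d^2_{-1,-1}: k∈[0..1] ⇒ +0.010923 -0.280767 = -0.269844;  D = +0.256649+0.083351i
d^2_{0,-1}: k∈[0..1] ⇒ -0.078316 +0.671039 = +0.592723;  D = +0.592620-0.011015i
d^2_{1,-1}: k∈[0..1] ⇒ +0.280767 -0.801899 = -0.521132;  D = +0.489324-0.179279i
d^2_{2,-1}: single k=0 term ⇒ -0.547901;  D = -0.424721+0.346133i
Y_2^{m'}(θ=2.1797,φ=5.3423) and Σ D·Y over m':
  (+0.0510+0.0385i)·(-0.0795+0.2474i)  (+0.2566+0.0834i)·(-0.2135-0.2929i)  (+0.5926-0.0110i)·(-0.0059+0.0000i)  (+0.4893-0.1793i)·(+0.2135-0.2929i)  (-0.4247+0.3461i)·(-0.0795-0.2474i)
Y_2^-1(R⁻¹ n̂) = +0.123947-0.187373i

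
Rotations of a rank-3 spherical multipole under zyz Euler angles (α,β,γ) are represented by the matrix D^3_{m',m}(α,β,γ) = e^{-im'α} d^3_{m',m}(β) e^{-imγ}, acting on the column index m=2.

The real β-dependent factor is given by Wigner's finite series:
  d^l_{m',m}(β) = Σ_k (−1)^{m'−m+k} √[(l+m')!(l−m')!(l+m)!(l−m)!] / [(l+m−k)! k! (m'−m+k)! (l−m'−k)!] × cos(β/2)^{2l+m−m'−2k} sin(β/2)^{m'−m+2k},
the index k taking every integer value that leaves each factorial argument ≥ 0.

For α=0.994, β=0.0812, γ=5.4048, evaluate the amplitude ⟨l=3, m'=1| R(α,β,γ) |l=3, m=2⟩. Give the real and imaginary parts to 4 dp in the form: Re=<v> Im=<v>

Re=0.0921 Im=0.0880

First d^3_{1,2}(β=0.0812), then the phase factors e^{-i(1)α} and e^{-i(2)γ}:
Half-angle: c=0.999176, s=0.040589. N=√(24·2·120·1)=75.894664
Admissible k: 1..2 (factorial args all ≥0)
  k=1: (−1)^0·75.8947/(24)·0.9992^5·0.0406^1 = +0.127825
  k=2: (−1)^1·75.8947/(12)·0.9992^3·0.0406^3 = -0.000422
d^3_{1,2}(0.0812) = +0.127825 -0.000422 = +0.127403
Attach z-rotation phases: D = e^{-i(1)(0.994)}·(+0.127403)·e^{-i(2)(5.4048)} = +0.092103+0.088026i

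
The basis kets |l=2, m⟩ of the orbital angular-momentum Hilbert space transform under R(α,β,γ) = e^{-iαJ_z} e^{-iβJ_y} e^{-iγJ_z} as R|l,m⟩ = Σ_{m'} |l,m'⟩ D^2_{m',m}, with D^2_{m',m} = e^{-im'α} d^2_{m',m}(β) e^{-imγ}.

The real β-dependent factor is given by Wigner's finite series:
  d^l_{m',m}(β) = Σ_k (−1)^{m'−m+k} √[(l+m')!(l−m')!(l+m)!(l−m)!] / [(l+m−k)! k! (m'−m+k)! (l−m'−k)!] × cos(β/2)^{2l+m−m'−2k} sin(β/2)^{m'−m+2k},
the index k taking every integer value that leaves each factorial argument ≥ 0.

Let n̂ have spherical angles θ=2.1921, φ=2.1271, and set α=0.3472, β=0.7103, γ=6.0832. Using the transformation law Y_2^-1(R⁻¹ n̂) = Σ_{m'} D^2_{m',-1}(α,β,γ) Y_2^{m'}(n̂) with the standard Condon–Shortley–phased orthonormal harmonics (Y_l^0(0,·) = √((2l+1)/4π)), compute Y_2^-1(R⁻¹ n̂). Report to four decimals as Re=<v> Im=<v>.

Need the full column D^2_{m',-1} for m'=−2..2 at α=0.3472, β=0.7103, γ=6.0832.
cos(β/2)=0.937594, sin(β/2)=0.347731
d^2_{-2,-1}: single k=1 term ⇒ +0.573216;  D = +0.504571+0.272000i
d^2_{-1,-1}: k∈[0..1] ⇒ +0.772787 -0.318888 = +0.453899;  D = +0.448990+0.066580i
d^2_{0,-1}: k∈[0..1] ⇒ -0.702043 +0.096565 = -0.605478;  D = -0.593411+0.120281i
d^2_{1,-1}: k∈[0..1] ⇒ +0.318888 -0.014621 = +0.304267;  D = +0.259842-0.158306i
d^2_{2,-1}: single k=0 term ⇒ -0.078845;  D = -0.049357+0.061485i
Y_2^{m'}(θ=2.1921,φ=2.1271) and Σ D·Y over m':
  (+0.5046+0.2720i)·(-0.1130+0.2290i)  (+0.4490+0.0666i)·(+0.1931+0.3105i)  (-0.5934+0.1203i)·(+0.0052+0.0000i)  (+0.2598-0.1583i)·(-0.1931+0.3105i)  (-0.0494+0.0615i)·(-0.1130-0.2290i)
Y_2^-1(R⁻¹ n̂) = -0.037726+0.353360i

Re=-0.0377 Im=0.3534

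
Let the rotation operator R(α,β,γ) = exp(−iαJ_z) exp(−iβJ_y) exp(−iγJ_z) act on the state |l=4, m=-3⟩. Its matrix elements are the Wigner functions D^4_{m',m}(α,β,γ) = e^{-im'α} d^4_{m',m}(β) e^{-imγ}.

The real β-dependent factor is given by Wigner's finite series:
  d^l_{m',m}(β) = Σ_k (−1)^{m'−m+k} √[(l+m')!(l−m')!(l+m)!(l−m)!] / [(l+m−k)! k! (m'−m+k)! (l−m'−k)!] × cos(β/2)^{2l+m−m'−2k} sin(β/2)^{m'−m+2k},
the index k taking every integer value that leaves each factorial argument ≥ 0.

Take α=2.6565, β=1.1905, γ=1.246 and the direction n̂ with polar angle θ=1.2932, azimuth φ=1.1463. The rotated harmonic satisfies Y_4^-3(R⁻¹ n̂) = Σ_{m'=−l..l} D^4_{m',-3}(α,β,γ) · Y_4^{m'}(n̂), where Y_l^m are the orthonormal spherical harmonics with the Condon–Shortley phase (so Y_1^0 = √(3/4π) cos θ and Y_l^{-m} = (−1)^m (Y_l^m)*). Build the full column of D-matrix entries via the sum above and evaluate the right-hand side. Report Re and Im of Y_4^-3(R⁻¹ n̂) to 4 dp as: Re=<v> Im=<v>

Need the full column D^4_{m',-3} for m'=−4..4 at α=2.6565, β=1.1905, γ=1.246.
cos(β/2)=0.828008, sin(β/2)=0.560716
d^4_{-4,-3}: single k=1 term ⇒ +0.423185;  D = -0.095171+0.412345i
d^4_{-3,-3}: k∈[0..1] ⇒ +0.220942 -0.709238 = -0.488296;  D = -0.319000+0.369692i
d^4_{-2,-3}: k∈[0..1] ⇒ -0.559822 +0.770171 = +0.210349;  D = -0.195826+0.076806i
d^4_{-1,-3}: k∈[0..1] ⇒ +0.804200 -0.614652 = +0.189549;  D = +0.188375+0.021056i
d^4_{0,-3}: k∈[0..1] ⇒ -0.811832 +0.372291 = -0.439541;  D = +0.363658+0.246879i
d^4_{1,-3}: k∈[0..1] ⇒ +0.614652 -0.169121 = +0.445531;  D = +0.209402+0.393254i
d^4_{2,-3}: k∈[0..1] ⇒ -0.353186 +0.053988 = -0.299198;  D = +0.001258+0.299195i
d^4_{3,-3}: k∈[0..1] ⇒ +0.149150 -0.009771 = +0.139379;  D = -0.064472+0.123571i
d^4_{4,-3}: single k=0 term ⇒ -0.040811;  D = -0.033572+0.023206i
Y_4^{m'}(θ=1.2932,φ=1.1463) and Σ D·Y over m':
  (-0.0952+0.4123i)·(-0.0480+0.3755i)  (-0.3190+0.3697i)·(-0.2917+0.0894i)  (-0.1958+0.0768i)·(+0.0970+0.1102i)  (+0.1884+0.0211i)·(-0.1271+0.2811i)  (+0.3637+0.2469i)·(+0.0999+0.0000i)  (+0.2094+0.3933i)·(+0.1271+0.2811i)  (+0.0013+0.2992i)·(+0.0970-0.1102i)  (-0.0645+0.1236i)·(+0.2917+0.0894i)  (-0.0336+0.0232i)·(-0.0480-0.3755i)
Y_4^-3(R⁻¹ n̂) = -0.181617+0.048410i

Re=-0.1816 Im=0.0484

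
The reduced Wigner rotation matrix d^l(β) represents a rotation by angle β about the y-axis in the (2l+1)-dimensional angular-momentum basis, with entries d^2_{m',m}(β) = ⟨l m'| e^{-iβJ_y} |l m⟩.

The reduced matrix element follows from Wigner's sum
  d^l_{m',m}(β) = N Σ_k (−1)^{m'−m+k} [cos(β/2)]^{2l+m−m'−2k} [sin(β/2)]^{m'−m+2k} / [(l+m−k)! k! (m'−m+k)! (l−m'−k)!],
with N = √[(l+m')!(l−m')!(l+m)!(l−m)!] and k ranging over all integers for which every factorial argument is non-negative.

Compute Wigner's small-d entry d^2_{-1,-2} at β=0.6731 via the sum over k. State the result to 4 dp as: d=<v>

d^2_{-1,-2}(β=0.6731) via Wigner's sum:
Half-angle: c=0.943900, s=0.330233. N=√(1·6·1·24)=12.000000
k: max(0,(-2)−(-1))=0 … min(2+(-2),2−(-1))=0
  k=0: (−1)^1·12.0000/(6)·0.9439^3·0.3302^1 = -0.555427
d^2_{-1,-2}(0.6731) = -0.555427

d=-0.5554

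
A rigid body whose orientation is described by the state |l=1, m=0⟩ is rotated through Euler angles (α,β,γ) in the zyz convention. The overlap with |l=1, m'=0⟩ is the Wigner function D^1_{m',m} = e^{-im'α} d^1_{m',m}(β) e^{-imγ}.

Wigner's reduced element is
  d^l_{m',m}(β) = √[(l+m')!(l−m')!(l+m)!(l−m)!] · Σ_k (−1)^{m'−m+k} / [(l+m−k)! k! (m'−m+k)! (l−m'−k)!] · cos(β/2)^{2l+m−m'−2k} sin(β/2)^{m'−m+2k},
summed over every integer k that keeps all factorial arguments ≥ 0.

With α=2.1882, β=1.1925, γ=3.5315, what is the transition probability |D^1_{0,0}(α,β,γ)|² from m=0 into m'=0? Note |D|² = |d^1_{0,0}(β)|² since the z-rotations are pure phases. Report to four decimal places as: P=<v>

Split into d^1_{0,0}(β=1.1925) × two z-phases.
c=cos(1.1925/2)=0.827447, s=sin(1.1925/2)=0.561544; N=√[1·1·1·1]=1.000000
k∈{0,1} keeps every argument non-negative
  k=0: (−1)^0·1.0000/(1)·0.8274^2·0.5615^0 = +0.684669
  k=1: (−1)^1·1.0000/(1)·0.8274^0·0.5615^2 = -0.315331
d^1_{0,0}(1.1925) = +0.684669 -0.315331 = +0.369338
|D^1_{0,0}|² = |d^1_{0,0}(β)|² = (+0.369338)² = 0.136410 (the z-rotation phases have unit modulus)

P=0.1364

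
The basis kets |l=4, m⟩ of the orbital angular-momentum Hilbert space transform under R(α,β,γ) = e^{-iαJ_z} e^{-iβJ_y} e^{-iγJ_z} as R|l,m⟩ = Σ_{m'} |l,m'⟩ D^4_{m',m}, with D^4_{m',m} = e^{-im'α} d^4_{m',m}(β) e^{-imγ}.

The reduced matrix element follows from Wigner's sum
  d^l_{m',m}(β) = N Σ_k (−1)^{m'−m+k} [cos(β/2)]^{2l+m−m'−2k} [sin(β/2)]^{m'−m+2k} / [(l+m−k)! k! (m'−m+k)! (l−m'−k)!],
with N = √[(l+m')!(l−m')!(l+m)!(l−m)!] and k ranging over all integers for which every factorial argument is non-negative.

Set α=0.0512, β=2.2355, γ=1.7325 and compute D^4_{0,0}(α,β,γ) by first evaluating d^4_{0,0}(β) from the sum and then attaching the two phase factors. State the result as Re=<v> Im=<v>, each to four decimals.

Re=-0.4185 Im=0.0000

D^4_{0,0}(0.0512,2.2355,1.7325) = e^{-i·0·0.0512}·d^4_{0,0}(2.2355)·e^{-i·0·1.7325}. Compute d first:
Half-angle: c=0.437707, s=0.899118. N=√(24·24·24·24)=576.000000
k: max(0,(0)−(0))=0 … min(4+(0),4−(0))=4
  k=0: (−1)^0·576.0000/(576)·0.4377^8·0.8991^0 = +0.001347
  k=1: (−1)^1·576.0000/(36)·0.4377^6·0.8991^2 = -0.090960
  k=2: (−1)^2·576.0000/(16)·0.4377^4·0.8991^4 = +0.863577
  k=3: (−1)^3·576.0000/(36)·0.4377^2·0.8991^6 = -1.619518
  k=4: (−1)^4·576.0000/(576)·0.4377^0·0.8991^8 = +0.427103
d^4_{0,0}(2.2355) = +0.001347 -0.090960 +0.863577 -1.619518 +0.427103 = -0.418451
Phases: e^{-i·(0)·0.0512}=+1.000000+0.000000i, e^{-i·(0)·1.7325}=+1.000000+0.000000i ⇒ D=-0.418451+0.000000i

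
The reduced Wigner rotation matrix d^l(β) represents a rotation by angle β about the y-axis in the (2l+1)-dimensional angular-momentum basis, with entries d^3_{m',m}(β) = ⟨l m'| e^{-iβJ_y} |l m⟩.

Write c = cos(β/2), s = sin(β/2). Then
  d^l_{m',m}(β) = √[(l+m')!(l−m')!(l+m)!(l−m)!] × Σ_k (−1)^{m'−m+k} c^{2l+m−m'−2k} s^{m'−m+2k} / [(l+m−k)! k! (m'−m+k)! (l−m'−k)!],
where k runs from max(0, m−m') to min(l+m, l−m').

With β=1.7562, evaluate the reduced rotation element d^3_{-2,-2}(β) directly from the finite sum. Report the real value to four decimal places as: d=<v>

d=-0.4246

d^3_{-2,-2}(β=1.7562) via Wigner's sum:
With c≡cos(β/2)=0.638614 and s≡sin(β/2)=0.769527, N=[1·120·1·120]^{1/2}=120.000000
The bounds max(0,m−m')=0 and min(l+m,l−m')=1 give 2 terms
  k=0: (−1)^0·120.0000/(120)·0.6386^6·0.7695^0 = +0.067832
  k=1: (−1)^1·120.0000/(24)·0.6386^4·0.7695^2 = -0.492462
d^3_{-2,-2}(1.7562) = +0.067832 -0.492462 = -0.424630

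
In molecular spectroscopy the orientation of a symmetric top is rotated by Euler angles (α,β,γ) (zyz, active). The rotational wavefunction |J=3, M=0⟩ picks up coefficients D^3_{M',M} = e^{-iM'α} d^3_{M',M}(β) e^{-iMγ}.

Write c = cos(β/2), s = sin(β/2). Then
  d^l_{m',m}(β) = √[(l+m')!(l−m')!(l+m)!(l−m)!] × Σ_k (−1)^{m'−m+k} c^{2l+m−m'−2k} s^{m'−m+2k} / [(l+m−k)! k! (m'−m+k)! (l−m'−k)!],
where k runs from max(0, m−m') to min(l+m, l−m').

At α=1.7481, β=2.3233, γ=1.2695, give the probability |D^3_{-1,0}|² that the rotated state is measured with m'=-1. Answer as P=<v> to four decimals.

D^3_{-1,0}(1.7481,2.3233,1.2695) = e^{-i·-1·1.7481}·d^3_{-1,0}(2.3233)·e^{-i·0·1.2695}. Compute d first:
Half-angle: c=0.397826, s=0.917461. N=√(2·24·6·6)=41.569219
The bounds max(0,m−m')=1 and min(l+m,l−m')=3 give 3 terms
  k=1: (−1)^0·41.5692/(12)·0.3978^5·0.9175^1 = +0.031670
  k=2: (−1)^1·41.5692/(4)·0.3978^3·0.9175^3 = -0.505306
  k=3: (−1)^2·41.5692/(12)·0.3978^1·0.9175^5 = +0.895822
d^3_{-1,0}(2.3233) = +0.031670 -0.505306 +0.895822 = +0.422185
|D^3_{-1,0}|² = |d^3_{-1,0}(β)|² = (+0.422185)² = 0.178240 (the z-rotation phases have unit modulus)

P=0.1782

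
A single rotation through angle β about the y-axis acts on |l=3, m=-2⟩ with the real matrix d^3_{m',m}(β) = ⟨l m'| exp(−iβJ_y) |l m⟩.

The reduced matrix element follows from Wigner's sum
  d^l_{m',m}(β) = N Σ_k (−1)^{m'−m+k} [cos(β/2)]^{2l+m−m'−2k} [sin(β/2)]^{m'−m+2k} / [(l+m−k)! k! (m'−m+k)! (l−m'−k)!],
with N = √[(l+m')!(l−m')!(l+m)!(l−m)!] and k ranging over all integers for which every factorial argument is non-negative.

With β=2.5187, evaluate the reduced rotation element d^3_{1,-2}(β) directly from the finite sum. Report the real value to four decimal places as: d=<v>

d=0.6003

d^3_{1,-2}(β=2.5187) via Wigner's sum:
With c≡cos(β/2)=0.306436 and s≡sin(β/2)=0.951891, N=[24·2·1·120]^{1/2}=75.894664
k∈{0,1} keeps every argument non-negative
  k=0: (−1)^3·75.8947/(12)·0.3064^3·0.9519^3 = -0.156968
  k=1: (−1)^4·75.8947/(24)·0.3064^1·0.9519^5 = +0.757315
d^3_{1,-2}(2.5187) = -0.156968 +0.757315 = +0.600347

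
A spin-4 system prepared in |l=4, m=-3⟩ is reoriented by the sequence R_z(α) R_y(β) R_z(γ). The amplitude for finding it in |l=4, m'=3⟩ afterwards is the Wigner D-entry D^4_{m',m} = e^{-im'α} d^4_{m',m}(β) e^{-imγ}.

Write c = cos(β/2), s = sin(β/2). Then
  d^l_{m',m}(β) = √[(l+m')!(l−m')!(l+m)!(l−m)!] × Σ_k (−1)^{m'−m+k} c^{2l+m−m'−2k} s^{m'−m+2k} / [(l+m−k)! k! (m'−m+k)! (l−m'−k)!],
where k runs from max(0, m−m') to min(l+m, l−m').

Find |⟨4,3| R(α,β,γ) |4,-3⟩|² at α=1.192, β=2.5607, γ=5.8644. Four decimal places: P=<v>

D^4_{3,-3}(1.192,2.5607,5.8644) = e^{-i·3·1.192}·d^4_{3,-3}(2.5607)·e^{-i·-3·5.8644}. Compute d first:
With c≡cos(β/2)=0.286380 and s≡sin(β/2)=0.958116, N=[5040·1·1·5040]^{1/2}=5040.000000
The bounds max(0,m−m')=0 and min(l+m,l−m')=1 give 2 terms
  k=0: (−1)^6·5040.0000/(720)·0.2864^2·0.9581^6 = +0.444112
  k=1: (−1)^7·5040.0000/(5040)·0.2864^0·0.9581^8 = -0.710142
d^4_{3,-3}(2.5607) = +0.444112 -0.710142 = -0.266031
|D^4_{3,-3}|² = |d^4_{3,-3}(β)|² = (-0.266031)² = 0.070772 (the z-rotation phases have unit modulus)

P=0.0708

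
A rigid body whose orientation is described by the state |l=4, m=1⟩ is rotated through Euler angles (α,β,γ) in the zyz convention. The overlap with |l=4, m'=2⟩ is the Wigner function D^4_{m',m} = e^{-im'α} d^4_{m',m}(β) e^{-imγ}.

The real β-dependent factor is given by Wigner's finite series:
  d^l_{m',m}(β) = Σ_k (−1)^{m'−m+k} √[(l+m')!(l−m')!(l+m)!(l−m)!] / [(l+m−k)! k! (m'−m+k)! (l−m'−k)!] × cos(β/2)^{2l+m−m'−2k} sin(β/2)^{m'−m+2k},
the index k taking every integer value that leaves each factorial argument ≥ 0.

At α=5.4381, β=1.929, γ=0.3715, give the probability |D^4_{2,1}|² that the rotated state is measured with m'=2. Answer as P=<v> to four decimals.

P=0.1165

D^4_{2,1}(5.4381,1.929,0.3715) = e^{-i·2·5.4381}·d^4_{2,1}(1.929)·e^{-i·1·0.3715}. Compute d first:
Half-angle: c=0.569828, s=0.821764. N=√(720·2·120·6)=1018.233765
The bounds max(0,m−m')=0 and min(l+m,l−m')=2 give 3 terms
  k=0: (−1)^1·1018.2338/(240)·0.5698^7·0.8218^1 = -0.068013
  k=1: (−1)^2·1018.2338/(48)·0.5698^5·0.8218^3 = +0.707239
  k=2: (−1)^3·1018.2338/(72)·0.5698^3·0.8218^5 = -0.980577
d^4_{2,1}(1.929) = -0.068013 +0.707239 -0.980577 = -0.341351
|D^4_{2,1}|² = |d^4_{2,1}(β)|² = (-0.341351)² = 0.116521 (the z-rotation phases have unit modulus)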